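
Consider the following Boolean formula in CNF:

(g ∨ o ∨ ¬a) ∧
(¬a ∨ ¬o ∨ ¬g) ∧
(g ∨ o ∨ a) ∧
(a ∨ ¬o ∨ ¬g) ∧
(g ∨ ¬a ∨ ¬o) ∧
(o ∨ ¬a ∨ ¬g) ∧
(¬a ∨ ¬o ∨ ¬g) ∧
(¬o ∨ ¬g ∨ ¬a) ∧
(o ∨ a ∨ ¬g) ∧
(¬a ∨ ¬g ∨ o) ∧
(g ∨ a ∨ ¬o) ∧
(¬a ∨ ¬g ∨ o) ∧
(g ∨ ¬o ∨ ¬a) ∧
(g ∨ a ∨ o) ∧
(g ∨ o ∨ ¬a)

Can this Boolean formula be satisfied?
No

No, the formula is not satisfiable.

No assignment of truth values to the variables can make all 15 clauses true simultaneously.

The formula is UNSAT (unsatisfiable).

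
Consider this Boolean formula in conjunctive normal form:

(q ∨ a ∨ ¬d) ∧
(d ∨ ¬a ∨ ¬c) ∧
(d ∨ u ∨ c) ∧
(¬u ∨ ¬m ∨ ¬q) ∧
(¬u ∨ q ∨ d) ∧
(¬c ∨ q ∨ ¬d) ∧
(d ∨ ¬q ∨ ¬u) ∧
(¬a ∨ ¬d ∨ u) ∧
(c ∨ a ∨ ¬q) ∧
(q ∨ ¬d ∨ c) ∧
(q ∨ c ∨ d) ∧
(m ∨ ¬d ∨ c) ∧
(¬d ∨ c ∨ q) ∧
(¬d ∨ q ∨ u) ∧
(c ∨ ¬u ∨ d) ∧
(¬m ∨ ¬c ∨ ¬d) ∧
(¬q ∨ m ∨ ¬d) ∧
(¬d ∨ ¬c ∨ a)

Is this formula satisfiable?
Yes

Yes, the formula is satisfiable.

One satisfying assignment is: m=False, d=False, u=False, a=False, q=False, c=True

Verification: With this assignment, all 18 clauses evaluate to true.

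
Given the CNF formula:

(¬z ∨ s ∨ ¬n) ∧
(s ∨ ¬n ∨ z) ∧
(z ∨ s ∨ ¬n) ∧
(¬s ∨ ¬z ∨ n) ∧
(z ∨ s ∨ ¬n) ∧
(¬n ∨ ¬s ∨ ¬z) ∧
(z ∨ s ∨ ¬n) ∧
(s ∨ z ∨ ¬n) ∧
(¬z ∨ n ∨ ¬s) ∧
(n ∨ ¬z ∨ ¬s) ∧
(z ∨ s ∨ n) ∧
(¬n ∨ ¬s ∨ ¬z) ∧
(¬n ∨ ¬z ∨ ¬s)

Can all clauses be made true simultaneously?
Yes

Yes, the formula is satisfiable.

One satisfying assignment is: s=True, n=False, z=False

Verification: With this assignment, all 13 clauses evaluate to true.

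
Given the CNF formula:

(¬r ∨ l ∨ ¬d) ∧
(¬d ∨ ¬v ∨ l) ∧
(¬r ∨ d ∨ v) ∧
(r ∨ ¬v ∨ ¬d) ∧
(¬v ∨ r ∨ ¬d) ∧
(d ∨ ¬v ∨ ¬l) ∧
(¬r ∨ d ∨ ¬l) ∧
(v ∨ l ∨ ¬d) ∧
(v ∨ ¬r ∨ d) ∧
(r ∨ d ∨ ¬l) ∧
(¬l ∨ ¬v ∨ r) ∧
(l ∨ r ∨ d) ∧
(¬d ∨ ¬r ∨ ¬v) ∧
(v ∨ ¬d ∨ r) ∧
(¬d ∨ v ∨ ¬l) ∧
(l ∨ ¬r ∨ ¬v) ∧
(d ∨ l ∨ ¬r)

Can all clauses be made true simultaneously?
No

No, the formula is not satisfiable.

No assignment of truth values to the variables can make all 17 clauses true simultaneously.

The formula is UNSAT (unsatisfiable).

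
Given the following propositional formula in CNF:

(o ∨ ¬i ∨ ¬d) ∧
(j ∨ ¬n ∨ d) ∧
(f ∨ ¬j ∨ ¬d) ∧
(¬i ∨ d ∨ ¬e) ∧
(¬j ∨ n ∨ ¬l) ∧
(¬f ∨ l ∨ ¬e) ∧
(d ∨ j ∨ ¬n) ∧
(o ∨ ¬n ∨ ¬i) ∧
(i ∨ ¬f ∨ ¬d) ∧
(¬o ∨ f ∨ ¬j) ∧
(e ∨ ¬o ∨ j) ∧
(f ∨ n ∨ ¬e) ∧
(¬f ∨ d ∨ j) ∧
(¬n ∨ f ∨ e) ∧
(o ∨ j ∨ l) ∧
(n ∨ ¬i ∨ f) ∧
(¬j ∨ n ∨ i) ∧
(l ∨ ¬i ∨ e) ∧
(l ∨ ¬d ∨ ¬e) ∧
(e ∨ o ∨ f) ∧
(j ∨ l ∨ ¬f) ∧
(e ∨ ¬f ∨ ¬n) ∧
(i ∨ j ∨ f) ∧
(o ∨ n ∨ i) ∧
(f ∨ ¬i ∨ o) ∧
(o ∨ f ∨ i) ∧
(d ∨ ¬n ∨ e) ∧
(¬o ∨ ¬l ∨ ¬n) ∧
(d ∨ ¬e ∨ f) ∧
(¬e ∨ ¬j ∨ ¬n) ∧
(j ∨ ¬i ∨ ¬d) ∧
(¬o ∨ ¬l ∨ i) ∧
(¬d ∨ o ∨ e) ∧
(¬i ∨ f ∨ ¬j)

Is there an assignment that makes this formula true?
No

No, the formula is not satisfiable.

No assignment of truth values to the variables can make all 34 clauses true simultaneously.

The formula is UNSAT (unsatisfiable).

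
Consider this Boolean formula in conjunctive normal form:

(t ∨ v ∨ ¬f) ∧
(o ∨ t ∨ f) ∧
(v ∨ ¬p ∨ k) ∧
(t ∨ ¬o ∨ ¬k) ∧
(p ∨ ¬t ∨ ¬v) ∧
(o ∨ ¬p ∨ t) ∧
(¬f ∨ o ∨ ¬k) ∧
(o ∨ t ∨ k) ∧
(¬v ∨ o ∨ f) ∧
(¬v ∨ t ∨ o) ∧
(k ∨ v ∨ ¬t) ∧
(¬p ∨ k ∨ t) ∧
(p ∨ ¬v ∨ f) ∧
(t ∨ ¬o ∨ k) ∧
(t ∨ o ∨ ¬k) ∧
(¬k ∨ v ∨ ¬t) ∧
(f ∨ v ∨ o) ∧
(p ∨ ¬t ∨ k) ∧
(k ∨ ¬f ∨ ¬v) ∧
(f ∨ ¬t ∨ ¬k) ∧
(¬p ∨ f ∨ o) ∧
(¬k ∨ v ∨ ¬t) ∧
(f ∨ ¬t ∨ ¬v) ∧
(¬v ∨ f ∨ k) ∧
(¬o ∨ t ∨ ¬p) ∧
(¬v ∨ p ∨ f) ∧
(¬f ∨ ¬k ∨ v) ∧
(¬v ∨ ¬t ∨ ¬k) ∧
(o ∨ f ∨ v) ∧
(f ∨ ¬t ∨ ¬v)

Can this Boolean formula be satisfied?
No

No, the formula is not satisfiable.

No assignment of truth values to the variables can make all 30 clauses true simultaneously.

The formula is UNSAT (unsatisfiable).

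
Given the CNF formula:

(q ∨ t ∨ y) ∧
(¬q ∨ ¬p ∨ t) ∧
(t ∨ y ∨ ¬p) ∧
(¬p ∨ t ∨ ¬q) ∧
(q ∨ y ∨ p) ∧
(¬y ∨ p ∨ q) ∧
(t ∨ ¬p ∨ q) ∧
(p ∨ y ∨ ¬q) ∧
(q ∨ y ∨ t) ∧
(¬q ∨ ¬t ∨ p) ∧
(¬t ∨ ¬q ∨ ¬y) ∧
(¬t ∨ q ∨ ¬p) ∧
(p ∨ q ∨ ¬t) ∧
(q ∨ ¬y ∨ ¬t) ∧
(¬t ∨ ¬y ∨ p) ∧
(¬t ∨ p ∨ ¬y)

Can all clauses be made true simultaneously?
Yes

Yes, the formula is satisfiable.

One satisfying assignment is: t=False, y=True, p=False, q=True

Verification: With this assignment, all 16 clauses evaluate to true.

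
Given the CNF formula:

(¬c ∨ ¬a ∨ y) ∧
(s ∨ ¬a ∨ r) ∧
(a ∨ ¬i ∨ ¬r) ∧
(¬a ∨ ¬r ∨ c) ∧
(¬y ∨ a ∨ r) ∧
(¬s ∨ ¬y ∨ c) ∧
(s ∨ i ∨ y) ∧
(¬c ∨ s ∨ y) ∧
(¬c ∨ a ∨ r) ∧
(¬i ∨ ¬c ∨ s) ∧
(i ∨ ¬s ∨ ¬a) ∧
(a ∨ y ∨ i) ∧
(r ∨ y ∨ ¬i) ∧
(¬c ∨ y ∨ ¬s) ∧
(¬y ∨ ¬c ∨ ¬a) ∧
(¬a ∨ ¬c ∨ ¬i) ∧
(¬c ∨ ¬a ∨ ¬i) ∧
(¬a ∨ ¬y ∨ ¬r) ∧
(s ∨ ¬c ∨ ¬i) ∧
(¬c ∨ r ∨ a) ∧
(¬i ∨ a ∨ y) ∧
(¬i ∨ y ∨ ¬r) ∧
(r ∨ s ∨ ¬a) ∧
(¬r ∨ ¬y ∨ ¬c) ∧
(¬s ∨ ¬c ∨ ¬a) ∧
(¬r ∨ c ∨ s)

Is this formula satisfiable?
No

No, the formula is not satisfiable.

No assignment of truth values to the variables can make all 26 clauses true simultaneously.

The formula is UNSAT (unsatisfiable).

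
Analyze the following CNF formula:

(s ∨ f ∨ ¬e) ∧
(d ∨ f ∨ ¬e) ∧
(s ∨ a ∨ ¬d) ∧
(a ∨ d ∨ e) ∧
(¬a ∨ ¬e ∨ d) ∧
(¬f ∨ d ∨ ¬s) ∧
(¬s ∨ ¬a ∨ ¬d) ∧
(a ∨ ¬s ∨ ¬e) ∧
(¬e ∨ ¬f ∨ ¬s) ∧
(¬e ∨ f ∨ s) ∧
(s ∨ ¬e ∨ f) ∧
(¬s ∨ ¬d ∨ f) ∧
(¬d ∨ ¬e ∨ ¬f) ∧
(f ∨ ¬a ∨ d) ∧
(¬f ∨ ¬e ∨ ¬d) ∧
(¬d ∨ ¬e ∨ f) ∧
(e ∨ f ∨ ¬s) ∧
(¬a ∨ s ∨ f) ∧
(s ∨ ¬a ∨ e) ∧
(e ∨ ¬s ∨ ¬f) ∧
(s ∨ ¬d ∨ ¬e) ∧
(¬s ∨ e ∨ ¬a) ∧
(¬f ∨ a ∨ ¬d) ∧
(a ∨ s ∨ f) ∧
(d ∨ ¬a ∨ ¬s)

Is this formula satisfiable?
Yes

Yes, the formula is satisfiable.

One satisfying assignment is: a=False, d=False, e=True, s=False, f=True

Verification: With this assignment, all 25 clauses evaluate to true.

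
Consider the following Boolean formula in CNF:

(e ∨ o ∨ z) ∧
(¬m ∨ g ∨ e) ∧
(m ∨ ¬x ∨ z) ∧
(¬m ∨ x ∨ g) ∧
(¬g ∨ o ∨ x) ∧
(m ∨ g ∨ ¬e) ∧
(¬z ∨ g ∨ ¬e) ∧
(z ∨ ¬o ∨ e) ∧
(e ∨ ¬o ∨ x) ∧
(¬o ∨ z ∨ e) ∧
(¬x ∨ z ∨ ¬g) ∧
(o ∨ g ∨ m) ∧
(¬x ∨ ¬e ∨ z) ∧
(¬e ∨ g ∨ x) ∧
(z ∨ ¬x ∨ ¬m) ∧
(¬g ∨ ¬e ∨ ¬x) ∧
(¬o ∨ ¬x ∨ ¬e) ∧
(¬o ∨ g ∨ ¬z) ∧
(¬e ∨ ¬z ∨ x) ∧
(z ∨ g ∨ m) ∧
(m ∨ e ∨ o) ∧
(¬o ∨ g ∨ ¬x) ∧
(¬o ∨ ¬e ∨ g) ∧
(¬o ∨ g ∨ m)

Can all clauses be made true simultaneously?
Yes

Yes, the formula is satisfiable.

One satisfying assignment is: o=True, z=True, x=True, m=False, g=True, e=False

Verification: With this assignment, all 24 clauses evaluate to true.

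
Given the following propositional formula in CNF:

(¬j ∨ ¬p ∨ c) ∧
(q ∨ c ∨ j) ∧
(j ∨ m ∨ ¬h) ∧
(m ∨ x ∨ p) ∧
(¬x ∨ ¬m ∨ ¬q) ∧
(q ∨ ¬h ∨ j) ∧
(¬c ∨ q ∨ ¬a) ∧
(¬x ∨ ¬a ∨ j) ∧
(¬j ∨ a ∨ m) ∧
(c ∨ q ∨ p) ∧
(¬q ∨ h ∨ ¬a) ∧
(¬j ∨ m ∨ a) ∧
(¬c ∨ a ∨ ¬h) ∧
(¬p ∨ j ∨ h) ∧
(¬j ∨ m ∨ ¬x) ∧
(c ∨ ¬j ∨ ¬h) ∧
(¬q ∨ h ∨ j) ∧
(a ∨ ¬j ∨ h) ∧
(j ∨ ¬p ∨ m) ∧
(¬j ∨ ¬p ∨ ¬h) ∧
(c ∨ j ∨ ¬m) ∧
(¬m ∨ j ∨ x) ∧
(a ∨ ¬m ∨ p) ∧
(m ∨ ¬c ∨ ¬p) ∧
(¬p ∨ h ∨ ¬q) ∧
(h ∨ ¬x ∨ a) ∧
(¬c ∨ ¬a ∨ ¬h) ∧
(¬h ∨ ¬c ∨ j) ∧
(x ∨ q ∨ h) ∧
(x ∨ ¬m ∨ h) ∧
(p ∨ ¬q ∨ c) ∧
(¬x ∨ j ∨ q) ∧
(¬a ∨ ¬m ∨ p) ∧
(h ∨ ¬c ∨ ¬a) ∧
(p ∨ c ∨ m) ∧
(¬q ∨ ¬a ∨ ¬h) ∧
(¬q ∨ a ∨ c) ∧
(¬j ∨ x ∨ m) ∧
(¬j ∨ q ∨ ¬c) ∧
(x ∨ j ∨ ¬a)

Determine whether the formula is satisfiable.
No

No, the formula is not satisfiable.

No assignment of truth values to the variables can make all 40 clauses true simultaneously.

The formula is UNSAT (unsatisfiable).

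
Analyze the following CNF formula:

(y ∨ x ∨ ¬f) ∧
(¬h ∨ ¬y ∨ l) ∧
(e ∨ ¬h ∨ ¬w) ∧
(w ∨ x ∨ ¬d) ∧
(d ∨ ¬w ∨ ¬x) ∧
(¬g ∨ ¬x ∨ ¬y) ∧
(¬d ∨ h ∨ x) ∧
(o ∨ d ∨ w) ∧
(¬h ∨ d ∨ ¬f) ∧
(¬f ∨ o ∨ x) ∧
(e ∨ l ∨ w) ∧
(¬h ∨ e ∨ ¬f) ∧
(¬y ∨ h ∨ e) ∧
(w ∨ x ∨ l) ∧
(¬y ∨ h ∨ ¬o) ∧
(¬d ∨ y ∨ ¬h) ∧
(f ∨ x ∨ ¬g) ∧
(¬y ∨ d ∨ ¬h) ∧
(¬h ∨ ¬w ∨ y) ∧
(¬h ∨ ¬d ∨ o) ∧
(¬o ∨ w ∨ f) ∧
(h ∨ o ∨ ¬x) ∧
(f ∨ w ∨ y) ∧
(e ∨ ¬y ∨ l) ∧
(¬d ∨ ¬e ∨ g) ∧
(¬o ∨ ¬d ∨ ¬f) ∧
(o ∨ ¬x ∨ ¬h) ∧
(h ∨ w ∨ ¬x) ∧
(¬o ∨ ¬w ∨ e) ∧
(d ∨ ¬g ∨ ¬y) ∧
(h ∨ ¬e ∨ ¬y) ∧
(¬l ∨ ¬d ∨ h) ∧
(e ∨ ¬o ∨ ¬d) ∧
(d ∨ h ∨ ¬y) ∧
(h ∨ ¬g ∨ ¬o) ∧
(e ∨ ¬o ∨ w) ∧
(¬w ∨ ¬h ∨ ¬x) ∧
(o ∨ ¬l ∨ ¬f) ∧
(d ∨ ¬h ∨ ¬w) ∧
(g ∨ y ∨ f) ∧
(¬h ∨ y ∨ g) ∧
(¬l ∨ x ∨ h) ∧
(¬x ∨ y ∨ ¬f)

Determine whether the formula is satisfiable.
No

No, the formula is not satisfiable.

No assignment of truth values to the variables can make all 43 clauses true simultaneously.

The formula is UNSAT (unsatisfiable).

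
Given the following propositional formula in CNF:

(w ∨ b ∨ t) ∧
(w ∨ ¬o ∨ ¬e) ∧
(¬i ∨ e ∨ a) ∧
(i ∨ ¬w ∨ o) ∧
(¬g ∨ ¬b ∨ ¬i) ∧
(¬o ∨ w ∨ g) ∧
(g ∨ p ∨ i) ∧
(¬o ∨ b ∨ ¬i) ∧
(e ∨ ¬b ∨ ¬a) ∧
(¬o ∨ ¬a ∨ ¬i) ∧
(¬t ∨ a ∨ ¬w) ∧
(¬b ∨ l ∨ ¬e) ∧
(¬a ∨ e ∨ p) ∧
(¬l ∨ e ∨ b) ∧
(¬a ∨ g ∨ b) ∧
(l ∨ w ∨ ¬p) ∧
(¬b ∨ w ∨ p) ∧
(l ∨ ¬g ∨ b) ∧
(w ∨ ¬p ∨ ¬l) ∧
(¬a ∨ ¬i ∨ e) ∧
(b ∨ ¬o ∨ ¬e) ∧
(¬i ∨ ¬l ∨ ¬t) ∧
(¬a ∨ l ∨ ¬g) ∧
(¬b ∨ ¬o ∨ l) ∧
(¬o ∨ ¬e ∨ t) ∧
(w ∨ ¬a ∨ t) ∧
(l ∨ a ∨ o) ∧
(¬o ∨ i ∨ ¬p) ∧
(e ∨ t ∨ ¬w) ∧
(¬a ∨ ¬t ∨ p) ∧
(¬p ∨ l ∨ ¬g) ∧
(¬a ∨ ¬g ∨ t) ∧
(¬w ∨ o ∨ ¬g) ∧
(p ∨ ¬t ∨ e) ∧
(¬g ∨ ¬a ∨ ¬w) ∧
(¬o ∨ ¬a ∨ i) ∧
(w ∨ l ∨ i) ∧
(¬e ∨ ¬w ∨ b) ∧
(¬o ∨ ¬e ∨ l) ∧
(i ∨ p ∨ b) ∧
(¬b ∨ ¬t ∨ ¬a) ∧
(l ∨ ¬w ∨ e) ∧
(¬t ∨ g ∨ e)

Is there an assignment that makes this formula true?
Yes

Yes, the formula is satisfiable.

One satisfying assignment is: w=True, e=True, i=True, g=False, b=True, a=False, t=False, p=True, l=True, o=False

Verification: With this assignment, all 43 clauses evaluate to true.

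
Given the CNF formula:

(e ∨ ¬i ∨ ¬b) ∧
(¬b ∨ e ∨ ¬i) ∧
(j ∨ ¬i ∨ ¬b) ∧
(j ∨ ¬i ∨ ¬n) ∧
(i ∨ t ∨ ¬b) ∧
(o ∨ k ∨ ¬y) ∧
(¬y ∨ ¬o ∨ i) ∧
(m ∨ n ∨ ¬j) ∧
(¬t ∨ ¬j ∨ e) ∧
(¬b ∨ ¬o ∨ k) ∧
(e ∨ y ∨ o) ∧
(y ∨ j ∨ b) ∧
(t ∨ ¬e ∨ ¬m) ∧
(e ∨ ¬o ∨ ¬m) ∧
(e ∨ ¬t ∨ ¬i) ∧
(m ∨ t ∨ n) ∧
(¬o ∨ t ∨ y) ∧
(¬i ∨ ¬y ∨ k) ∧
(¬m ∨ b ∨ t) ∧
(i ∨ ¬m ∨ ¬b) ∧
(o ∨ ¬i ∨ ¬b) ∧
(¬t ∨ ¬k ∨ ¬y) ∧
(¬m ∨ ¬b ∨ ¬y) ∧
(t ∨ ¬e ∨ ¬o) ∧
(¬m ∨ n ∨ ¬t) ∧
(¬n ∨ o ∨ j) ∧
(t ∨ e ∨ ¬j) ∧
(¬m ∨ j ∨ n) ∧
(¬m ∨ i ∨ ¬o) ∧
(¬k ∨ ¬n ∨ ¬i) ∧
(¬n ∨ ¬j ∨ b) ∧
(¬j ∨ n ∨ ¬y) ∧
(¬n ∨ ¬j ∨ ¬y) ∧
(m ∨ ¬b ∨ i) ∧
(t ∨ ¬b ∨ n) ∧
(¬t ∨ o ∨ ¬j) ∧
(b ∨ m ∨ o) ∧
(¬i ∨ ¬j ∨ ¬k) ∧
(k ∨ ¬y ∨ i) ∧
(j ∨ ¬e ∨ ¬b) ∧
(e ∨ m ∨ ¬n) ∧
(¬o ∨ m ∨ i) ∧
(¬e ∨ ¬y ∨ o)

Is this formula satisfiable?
No

No, the formula is not satisfiable.

No assignment of truth values to the variables can make all 43 clauses true simultaneously.

The formula is UNSAT (unsatisfiable).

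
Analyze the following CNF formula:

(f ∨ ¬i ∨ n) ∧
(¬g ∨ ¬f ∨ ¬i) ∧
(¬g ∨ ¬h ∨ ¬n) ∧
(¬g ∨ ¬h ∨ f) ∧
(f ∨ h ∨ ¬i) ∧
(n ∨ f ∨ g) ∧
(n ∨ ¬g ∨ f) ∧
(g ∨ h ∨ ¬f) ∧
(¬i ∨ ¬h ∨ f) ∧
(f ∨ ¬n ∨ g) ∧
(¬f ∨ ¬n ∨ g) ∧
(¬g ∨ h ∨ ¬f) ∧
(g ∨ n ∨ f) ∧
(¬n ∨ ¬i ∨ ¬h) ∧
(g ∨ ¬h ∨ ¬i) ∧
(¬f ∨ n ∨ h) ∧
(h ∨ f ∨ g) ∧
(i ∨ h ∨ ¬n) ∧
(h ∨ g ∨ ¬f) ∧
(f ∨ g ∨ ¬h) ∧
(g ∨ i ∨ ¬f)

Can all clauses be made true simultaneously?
Yes

Yes, the formula is satisfiable.

One satisfying assignment is: h=True, g=True, n=False, i=False, f=True

Verification: With this assignment, all 21 clauses evaluate to true.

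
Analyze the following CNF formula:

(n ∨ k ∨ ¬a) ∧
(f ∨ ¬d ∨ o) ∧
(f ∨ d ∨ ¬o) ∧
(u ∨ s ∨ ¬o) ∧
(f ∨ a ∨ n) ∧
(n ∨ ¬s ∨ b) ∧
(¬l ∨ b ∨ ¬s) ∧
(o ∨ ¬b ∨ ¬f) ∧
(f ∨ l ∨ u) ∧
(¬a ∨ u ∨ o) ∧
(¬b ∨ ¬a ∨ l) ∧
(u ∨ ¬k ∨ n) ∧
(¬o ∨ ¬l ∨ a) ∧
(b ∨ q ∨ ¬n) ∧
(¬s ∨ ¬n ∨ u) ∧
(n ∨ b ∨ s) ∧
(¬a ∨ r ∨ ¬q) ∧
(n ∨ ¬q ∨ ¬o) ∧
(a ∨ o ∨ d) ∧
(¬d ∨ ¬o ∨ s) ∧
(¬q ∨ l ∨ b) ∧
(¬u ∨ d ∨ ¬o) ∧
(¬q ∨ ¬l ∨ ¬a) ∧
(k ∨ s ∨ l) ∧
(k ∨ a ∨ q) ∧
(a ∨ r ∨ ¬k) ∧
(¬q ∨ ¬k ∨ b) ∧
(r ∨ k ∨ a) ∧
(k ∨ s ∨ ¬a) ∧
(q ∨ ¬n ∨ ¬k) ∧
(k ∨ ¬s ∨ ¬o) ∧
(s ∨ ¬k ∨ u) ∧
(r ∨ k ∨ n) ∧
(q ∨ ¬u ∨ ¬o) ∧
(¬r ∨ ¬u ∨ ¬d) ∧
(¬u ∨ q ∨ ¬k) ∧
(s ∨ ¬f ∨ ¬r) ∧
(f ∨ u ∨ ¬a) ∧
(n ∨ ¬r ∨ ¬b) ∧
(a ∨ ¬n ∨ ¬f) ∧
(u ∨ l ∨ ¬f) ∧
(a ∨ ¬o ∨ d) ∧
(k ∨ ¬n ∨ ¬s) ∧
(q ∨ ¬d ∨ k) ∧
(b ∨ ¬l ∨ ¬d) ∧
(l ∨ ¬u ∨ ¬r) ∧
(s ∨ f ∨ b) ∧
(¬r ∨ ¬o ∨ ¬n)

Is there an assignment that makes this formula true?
No

No, the formula is not satisfiable.

No assignment of truth values to the variables can make all 48 clauses true simultaneously.

The formula is UNSAT (unsatisfiable).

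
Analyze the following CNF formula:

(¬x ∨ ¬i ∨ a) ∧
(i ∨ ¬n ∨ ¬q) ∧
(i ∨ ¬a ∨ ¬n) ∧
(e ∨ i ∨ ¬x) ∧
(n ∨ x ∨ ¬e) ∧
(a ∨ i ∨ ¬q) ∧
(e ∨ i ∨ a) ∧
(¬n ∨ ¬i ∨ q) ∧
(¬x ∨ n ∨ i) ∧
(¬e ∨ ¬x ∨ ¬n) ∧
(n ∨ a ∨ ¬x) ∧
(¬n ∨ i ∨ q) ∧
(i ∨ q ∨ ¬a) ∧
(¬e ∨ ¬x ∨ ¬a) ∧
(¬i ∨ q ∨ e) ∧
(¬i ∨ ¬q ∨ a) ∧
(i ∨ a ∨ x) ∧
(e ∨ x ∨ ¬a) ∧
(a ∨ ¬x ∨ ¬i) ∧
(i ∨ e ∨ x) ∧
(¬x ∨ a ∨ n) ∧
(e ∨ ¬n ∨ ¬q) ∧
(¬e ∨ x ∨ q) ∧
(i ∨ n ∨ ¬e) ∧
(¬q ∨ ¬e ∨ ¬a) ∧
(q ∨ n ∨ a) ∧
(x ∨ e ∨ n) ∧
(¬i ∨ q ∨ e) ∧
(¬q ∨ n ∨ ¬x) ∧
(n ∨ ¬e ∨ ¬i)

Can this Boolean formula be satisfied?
No

No, the formula is not satisfiable.

No assignment of truth values to the variables can make all 30 clauses true simultaneously.

The formula is UNSAT (unsatisfiable).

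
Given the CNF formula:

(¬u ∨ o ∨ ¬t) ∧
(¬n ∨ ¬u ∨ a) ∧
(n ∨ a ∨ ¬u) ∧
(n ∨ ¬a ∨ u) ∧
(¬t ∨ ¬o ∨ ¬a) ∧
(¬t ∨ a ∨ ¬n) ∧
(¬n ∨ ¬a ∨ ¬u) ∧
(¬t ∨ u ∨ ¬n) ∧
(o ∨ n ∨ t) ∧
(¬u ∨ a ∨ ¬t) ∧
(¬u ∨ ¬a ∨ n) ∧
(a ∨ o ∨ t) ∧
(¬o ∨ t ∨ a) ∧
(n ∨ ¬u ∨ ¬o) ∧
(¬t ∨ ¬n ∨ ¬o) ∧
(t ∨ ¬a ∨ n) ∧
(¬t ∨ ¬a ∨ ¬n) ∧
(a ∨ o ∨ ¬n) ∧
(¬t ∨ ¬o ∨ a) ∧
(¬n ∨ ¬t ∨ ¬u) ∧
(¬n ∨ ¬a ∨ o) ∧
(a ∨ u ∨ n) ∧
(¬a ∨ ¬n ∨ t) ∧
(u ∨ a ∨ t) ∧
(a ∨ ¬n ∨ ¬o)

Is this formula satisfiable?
No

No, the formula is not satisfiable.

No assignment of truth values to the variables can make all 25 clauses true simultaneously.

The formula is UNSAT (unsatisfiable).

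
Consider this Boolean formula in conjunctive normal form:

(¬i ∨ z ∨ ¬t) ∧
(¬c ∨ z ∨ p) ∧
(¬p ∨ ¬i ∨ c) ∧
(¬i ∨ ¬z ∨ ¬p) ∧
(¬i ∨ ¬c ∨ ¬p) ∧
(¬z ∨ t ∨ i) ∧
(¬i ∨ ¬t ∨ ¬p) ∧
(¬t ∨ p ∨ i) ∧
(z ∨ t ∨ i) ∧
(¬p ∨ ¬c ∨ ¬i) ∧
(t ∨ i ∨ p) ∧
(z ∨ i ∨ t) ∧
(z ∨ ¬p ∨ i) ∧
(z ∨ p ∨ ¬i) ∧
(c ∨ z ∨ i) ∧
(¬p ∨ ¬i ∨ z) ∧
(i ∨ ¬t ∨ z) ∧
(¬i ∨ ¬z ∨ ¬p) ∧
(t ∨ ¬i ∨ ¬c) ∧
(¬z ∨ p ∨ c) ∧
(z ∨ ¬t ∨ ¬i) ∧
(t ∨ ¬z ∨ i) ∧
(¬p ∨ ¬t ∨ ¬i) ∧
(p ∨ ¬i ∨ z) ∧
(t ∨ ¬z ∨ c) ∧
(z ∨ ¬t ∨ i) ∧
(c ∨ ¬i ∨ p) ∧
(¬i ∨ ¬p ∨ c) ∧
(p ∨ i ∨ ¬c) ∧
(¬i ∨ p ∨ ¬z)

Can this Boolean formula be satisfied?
Yes

Yes, the formula is satisfiable.

One satisfying assignment is: z=True, p=True, i=False, c=False, t=True

Verification: With this assignment, all 30 clauses evaluate to true.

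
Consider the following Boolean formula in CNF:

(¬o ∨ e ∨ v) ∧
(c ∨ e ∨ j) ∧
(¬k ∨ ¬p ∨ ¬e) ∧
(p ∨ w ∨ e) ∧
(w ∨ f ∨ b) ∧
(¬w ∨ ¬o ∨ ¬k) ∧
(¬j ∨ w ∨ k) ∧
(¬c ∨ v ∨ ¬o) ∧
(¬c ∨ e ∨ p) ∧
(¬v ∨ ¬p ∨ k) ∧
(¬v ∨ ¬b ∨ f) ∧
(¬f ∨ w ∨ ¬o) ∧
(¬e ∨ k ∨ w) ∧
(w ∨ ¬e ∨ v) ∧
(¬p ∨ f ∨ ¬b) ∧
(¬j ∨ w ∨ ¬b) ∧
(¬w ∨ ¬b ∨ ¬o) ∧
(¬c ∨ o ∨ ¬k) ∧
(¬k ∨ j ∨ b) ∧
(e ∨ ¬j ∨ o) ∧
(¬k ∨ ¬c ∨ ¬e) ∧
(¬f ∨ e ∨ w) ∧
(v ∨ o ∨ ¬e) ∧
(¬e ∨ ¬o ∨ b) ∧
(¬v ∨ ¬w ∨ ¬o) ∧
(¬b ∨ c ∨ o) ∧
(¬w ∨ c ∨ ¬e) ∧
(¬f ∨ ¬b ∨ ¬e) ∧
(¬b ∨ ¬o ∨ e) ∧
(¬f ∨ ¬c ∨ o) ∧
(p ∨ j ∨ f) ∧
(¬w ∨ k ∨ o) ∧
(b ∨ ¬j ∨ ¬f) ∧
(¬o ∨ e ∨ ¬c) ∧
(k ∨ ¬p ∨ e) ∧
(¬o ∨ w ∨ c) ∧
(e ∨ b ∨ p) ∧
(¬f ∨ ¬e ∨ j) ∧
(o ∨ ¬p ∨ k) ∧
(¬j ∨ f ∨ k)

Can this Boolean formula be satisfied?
No

No, the formula is not satisfiable.

No assignment of truth values to the variables can make all 40 clauses true simultaneously.

The formula is UNSAT (unsatisfiable).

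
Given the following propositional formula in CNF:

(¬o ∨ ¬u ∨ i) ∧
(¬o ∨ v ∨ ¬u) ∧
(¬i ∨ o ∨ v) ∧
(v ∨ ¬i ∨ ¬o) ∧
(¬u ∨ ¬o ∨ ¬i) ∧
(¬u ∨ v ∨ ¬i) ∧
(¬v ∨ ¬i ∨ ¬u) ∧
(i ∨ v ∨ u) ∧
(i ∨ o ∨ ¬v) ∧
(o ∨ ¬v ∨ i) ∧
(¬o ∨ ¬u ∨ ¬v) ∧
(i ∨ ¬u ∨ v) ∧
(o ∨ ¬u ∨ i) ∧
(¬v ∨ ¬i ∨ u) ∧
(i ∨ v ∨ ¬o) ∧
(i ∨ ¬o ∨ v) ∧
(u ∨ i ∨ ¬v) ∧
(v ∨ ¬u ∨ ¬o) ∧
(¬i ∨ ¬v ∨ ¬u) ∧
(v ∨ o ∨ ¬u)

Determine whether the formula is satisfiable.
No

No, the formula is not satisfiable.

No assignment of truth values to the variables can make all 20 clauses true simultaneously.

The formula is UNSAT (unsatisfiable).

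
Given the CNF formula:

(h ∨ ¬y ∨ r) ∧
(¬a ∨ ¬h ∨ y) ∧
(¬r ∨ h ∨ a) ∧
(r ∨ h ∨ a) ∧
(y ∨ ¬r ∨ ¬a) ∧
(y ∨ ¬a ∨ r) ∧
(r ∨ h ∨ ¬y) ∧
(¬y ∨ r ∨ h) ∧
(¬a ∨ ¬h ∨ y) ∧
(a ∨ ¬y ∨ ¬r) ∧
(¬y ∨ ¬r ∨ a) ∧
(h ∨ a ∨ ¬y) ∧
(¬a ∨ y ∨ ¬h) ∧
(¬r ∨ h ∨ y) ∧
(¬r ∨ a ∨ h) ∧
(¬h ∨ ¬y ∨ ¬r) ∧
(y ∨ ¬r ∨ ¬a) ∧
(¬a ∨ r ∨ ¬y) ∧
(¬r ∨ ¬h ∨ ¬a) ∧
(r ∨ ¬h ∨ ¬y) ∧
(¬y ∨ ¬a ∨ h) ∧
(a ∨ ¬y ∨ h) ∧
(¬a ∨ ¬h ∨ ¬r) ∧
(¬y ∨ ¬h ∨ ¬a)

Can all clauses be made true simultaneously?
Yes

Yes, the formula is satisfiable.

One satisfying assignment is: y=False, a=False, r=False, h=True

Verification: With this assignment, all 24 clauses evaluate to true.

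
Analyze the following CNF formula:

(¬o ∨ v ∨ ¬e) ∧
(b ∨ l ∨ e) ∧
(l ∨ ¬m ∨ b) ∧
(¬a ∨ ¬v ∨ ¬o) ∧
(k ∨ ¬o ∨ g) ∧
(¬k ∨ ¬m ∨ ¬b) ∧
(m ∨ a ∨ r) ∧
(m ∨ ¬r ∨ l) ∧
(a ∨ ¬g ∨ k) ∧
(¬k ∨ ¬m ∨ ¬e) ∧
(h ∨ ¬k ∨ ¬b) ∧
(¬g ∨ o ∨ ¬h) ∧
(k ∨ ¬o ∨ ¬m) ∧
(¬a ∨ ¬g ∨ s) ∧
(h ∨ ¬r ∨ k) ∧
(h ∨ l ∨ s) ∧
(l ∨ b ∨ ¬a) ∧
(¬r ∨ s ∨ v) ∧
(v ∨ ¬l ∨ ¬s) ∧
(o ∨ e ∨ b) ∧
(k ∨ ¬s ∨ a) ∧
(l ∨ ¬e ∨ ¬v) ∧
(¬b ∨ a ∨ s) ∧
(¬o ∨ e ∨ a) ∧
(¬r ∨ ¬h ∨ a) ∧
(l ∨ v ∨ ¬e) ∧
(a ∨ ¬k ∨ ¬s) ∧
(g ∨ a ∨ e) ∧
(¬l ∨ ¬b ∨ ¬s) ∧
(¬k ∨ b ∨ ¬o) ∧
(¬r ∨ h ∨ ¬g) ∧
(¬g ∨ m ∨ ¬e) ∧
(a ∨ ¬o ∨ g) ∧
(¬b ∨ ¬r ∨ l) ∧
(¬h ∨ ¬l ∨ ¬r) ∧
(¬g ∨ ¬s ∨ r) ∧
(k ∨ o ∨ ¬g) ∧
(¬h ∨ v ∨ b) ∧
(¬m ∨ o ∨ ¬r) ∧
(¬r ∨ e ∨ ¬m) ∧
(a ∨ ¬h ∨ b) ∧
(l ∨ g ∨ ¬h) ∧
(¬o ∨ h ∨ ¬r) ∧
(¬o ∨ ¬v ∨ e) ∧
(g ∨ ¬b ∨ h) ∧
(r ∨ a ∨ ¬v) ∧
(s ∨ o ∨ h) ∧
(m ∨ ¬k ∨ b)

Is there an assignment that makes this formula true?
Yes

Yes, the formula is satisfiable.

One satisfying assignment is: h=True, b=False, o=False, s=False, v=True, k=False, l=True, a=True, m=False, r=False, e=True, g=False

Verification: With this assignment, all 48 clauses evaluate to true.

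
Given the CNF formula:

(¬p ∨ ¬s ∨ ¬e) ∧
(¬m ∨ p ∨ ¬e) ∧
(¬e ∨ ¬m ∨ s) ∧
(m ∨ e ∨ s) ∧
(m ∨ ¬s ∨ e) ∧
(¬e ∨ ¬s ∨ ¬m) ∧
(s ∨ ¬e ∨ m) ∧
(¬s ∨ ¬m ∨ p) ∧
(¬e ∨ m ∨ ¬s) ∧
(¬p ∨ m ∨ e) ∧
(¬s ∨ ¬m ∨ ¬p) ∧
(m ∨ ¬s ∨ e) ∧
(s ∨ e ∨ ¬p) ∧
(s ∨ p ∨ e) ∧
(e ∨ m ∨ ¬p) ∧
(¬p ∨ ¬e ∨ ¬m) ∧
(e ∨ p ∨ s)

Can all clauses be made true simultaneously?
No

No, the formula is not satisfiable.

No assignment of truth values to the variables can make all 17 clauses true simultaneously.

The formula is UNSAT (unsatisfiable).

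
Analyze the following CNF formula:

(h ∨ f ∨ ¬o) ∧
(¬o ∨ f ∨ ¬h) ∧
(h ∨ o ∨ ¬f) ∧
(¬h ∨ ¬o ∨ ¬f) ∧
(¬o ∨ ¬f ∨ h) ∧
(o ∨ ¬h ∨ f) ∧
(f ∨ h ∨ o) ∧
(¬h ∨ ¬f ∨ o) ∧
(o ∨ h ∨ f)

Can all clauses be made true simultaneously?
No

No, the formula is not satisfiable.

No assignment of truth values to the variables can make all 9 clauses true simultaneously.

The formula is UNSAT (unsatisfiable).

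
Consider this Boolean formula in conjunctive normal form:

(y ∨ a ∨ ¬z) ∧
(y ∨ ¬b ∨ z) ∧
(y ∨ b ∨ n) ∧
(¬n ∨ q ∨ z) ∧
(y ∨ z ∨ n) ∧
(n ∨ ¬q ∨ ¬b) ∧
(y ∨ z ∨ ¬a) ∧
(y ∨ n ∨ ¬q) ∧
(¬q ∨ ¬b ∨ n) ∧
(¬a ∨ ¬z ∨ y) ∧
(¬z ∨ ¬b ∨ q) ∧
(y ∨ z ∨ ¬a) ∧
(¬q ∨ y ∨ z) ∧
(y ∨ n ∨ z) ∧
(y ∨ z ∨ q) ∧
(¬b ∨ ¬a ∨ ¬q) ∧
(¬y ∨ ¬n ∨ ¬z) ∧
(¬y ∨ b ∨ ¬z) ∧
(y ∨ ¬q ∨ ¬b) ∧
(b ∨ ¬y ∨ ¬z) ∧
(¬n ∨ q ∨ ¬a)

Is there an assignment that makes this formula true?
Yes

Yes, the formula is satisfiable.

One satisfying assignment is: a=False, b=False, q=False, y=True, n=False, z=False

Verification: With this assignment, all 21 clauses evaluate to true.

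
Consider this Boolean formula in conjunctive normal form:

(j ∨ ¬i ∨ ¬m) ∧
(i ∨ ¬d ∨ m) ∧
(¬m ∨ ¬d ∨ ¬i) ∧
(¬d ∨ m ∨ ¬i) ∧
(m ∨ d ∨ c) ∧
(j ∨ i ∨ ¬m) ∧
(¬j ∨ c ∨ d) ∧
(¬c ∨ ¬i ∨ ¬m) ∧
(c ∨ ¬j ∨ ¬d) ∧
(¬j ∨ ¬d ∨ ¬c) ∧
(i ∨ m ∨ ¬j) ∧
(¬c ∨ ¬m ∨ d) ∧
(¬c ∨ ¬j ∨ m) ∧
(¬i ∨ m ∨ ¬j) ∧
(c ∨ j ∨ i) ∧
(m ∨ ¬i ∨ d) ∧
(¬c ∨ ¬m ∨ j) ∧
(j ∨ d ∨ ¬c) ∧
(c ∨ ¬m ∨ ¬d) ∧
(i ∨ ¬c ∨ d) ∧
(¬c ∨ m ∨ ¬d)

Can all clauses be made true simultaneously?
No

No, the formula is not satisfiable.

No assignment of truth values to the variables can make all 21 clauses true simultaneously.

The formula is UNSAT (unsatisfiable).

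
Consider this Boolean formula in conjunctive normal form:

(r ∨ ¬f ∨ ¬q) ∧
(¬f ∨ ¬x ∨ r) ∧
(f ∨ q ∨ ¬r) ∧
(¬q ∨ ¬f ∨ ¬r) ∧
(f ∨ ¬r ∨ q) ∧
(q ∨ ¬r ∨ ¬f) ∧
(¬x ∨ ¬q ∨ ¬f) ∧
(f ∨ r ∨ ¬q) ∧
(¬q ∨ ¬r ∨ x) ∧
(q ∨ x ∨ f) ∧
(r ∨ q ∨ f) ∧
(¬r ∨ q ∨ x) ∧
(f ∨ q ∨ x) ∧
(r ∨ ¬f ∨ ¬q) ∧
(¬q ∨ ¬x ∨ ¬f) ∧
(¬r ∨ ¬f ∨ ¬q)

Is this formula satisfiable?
Yes

Yes, the formula is satisfiable.

One satisfying assignment is: q=False, r=False, x=False, f=True

Verification: With this assignment, all 16 clauses evaluate to true.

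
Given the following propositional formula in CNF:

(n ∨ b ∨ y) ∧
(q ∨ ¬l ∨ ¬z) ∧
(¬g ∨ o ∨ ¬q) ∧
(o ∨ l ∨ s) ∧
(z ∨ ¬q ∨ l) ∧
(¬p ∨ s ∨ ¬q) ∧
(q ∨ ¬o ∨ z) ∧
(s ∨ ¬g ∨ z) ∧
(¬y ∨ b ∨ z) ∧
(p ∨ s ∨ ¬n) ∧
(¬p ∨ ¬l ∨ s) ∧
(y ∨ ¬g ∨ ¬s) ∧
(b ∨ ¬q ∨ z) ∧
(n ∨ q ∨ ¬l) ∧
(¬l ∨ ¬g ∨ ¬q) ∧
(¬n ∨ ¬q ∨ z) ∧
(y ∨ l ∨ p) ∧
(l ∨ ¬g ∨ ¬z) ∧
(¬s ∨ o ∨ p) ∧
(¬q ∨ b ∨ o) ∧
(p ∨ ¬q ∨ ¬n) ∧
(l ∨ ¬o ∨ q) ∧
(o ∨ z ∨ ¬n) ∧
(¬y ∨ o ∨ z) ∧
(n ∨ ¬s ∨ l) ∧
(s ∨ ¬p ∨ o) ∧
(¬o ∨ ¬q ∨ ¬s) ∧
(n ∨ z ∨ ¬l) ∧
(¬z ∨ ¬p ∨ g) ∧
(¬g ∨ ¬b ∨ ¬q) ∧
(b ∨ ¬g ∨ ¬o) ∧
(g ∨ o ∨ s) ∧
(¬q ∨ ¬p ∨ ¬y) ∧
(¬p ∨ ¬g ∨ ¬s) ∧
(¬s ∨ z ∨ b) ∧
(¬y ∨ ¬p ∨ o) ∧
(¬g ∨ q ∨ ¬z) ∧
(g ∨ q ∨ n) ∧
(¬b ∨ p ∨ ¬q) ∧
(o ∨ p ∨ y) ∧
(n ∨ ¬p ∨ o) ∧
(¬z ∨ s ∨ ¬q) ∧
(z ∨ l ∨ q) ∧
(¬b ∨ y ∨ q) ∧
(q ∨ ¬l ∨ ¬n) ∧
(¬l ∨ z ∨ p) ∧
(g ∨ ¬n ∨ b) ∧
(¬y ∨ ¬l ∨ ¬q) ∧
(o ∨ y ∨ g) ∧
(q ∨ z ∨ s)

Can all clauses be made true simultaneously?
No

No, the formula is not satisfiable.

No assignment of truth values to the variables can make all 50 clauses true simultaneously.

The formula is UNSAT (unsatisfiable).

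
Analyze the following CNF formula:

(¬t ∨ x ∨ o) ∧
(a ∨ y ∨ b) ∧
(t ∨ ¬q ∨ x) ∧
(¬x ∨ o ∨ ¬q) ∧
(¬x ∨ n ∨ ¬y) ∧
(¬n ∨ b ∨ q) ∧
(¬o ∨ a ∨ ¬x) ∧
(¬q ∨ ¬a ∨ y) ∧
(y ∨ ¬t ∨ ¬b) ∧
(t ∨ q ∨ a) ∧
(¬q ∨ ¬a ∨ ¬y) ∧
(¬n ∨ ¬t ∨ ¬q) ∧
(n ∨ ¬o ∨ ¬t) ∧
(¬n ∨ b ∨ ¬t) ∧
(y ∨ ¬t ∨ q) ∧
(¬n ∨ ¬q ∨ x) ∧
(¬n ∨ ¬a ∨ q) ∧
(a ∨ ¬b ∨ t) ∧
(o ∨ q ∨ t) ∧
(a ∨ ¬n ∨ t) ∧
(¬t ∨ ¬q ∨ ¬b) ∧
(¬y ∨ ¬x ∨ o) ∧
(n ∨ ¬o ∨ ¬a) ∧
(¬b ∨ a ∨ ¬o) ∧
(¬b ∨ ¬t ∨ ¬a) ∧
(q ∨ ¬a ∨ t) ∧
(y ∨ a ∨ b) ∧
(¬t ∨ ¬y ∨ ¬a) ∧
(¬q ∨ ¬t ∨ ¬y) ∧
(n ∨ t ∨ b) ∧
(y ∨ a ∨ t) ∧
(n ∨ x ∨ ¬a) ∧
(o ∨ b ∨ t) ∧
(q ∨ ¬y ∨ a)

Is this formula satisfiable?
No

No, the formula is not satisfiable.

No assignment of truth values to the variables can make all 34 clauses true simultaneously.

The formula is UNSAT (unsatisfiable).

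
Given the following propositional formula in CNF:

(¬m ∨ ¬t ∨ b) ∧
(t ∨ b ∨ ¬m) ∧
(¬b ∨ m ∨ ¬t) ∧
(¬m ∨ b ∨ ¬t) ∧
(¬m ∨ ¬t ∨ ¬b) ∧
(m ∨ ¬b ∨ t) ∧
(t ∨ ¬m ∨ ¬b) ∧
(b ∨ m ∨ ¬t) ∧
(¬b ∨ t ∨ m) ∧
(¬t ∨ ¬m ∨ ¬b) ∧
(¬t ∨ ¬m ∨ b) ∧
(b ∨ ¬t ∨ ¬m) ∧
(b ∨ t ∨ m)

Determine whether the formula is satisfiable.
No

No, the formula is not satisfiable.

No assignment of truth values to the variables can make all 13 clauses true simultaneously.

The formula is UNSAT (unsatisfiable).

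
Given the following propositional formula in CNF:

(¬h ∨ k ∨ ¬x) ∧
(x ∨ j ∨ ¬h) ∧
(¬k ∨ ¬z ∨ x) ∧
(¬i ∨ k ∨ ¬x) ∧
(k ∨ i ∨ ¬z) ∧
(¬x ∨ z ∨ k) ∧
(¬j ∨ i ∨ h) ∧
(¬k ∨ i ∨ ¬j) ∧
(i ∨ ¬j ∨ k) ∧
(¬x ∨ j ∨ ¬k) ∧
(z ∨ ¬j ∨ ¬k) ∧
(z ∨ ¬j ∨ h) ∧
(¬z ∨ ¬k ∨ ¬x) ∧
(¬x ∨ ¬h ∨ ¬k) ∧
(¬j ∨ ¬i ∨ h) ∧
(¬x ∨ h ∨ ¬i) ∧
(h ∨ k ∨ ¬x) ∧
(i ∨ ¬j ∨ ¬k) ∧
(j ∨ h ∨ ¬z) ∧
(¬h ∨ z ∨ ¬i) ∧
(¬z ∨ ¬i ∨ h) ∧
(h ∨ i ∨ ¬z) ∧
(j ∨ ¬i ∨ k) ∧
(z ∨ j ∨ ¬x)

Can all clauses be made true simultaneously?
Yes

Yes, the formula is satisfiable.

One satisfying assignment is: h=False, z=False, x=False, k=False, j=False, i=False

Verification: With this assignment, all 24 clauses evaluate to true.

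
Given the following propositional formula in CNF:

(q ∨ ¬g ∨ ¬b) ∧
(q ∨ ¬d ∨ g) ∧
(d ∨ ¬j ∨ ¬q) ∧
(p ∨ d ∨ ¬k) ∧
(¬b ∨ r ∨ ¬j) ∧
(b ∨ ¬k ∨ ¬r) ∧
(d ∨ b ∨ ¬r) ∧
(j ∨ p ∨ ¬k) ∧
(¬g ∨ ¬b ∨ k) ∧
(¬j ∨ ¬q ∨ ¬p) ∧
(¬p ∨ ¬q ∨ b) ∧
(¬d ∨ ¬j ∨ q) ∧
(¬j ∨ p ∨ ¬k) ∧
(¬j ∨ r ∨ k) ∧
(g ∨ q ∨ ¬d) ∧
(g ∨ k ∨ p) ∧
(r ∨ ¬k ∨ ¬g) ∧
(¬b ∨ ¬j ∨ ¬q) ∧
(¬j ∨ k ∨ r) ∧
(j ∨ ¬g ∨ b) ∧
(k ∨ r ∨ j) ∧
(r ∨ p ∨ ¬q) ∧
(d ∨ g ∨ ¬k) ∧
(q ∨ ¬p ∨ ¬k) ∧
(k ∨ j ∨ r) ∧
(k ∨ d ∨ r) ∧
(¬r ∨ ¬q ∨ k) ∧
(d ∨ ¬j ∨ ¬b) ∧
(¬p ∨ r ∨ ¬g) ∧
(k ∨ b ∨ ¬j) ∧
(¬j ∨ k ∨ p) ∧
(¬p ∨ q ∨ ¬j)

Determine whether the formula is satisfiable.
Yes

Yes, the formula is satisfiable.

One satisfying assignment is: r=True, k=False, b=True, g=False, q=False, d=False, p=True, j=False

Verification: With this assignment, all 32 clauses evaluate to true.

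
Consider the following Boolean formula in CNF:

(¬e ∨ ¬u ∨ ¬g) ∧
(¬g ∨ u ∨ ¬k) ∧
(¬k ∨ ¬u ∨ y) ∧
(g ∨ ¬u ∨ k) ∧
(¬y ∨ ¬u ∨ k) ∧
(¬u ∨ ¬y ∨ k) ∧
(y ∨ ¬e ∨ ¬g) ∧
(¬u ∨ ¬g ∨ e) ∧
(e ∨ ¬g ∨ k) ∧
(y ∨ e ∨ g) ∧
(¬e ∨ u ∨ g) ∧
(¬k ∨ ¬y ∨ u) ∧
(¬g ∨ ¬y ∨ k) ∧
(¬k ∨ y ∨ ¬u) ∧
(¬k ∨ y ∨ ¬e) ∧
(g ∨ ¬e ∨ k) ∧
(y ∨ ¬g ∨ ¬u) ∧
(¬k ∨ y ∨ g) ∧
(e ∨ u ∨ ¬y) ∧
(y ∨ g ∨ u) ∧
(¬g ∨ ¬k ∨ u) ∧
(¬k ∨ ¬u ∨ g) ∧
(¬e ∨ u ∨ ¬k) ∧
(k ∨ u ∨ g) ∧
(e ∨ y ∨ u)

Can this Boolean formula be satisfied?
No

No, the formula is not satisfiable.

No assignment of truth values to the variables can make all 25 clauses true simultaneously.

The formula is UNSAT (unsatisfiable).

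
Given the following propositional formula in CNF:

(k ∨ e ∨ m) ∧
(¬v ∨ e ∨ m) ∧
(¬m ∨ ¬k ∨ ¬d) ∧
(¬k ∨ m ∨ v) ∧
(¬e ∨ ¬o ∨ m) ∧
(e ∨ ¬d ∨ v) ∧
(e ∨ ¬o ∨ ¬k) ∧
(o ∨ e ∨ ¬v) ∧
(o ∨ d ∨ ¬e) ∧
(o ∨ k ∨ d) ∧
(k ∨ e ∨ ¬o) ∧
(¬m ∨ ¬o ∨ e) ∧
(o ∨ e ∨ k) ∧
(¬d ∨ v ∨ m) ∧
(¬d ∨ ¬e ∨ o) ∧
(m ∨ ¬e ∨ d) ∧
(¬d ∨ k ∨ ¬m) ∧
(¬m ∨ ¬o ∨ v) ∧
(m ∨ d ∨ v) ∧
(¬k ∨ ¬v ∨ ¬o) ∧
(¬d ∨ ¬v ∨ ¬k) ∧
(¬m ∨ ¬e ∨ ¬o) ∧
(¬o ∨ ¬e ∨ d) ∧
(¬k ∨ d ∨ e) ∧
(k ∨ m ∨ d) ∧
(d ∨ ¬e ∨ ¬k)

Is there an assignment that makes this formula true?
No

No, the formula is not satisfiable.

No assignment of truth values to the variables can make all 26 clauses true simultaneously.

The formula is UNSAT (unsatisfiable).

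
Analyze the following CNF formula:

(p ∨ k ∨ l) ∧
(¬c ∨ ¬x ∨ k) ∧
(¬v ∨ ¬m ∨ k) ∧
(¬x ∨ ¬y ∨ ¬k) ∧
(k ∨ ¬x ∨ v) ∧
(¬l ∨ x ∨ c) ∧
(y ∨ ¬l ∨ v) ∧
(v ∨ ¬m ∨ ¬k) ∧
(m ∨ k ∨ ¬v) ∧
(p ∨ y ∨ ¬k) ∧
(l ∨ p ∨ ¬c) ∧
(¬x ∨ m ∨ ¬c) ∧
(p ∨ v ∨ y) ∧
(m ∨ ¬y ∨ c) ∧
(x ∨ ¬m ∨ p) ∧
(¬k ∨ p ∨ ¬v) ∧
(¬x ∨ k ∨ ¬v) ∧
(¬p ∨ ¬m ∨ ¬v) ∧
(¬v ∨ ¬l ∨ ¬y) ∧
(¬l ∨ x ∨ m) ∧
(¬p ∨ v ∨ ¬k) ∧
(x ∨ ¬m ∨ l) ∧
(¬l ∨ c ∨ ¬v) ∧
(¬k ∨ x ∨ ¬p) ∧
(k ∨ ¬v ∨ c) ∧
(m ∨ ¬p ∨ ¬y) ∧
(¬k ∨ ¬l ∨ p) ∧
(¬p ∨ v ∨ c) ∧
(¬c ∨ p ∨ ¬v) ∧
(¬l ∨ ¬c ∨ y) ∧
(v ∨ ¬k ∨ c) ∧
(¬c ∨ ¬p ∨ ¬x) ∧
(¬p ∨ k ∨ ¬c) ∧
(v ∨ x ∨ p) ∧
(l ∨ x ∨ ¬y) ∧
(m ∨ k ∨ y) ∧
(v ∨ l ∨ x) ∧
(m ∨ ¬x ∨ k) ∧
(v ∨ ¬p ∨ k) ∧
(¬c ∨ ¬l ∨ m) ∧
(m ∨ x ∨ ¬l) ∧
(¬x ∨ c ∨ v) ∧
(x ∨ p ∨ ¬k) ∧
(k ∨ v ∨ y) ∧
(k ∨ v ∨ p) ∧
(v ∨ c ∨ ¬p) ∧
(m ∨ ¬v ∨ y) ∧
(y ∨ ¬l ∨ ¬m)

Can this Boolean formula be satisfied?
No

No, the formula is not satisfiable.

No assignment of truth values to the variables can make all 48 clauses true simultaneously.

The formula is UNSAT (unsatisfiable).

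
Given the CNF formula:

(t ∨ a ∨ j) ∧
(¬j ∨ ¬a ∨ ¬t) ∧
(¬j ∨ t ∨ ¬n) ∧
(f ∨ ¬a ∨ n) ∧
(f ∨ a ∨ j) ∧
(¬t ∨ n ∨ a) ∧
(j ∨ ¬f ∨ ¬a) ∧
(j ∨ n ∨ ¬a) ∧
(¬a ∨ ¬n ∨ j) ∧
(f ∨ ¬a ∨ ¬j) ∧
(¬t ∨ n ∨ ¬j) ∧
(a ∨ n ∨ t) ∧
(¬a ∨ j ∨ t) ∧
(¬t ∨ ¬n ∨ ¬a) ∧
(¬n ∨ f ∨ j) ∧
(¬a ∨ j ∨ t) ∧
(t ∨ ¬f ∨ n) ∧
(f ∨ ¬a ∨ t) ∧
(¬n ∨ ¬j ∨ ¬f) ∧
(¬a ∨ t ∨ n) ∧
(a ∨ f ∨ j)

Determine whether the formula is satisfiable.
Yes

Yes, the formula is satisfiable.

One satisfying assignment is: n=True, j=False, f=True, t=True, a=False

Verification: With this assignment, all 21 clauses evaluate to true.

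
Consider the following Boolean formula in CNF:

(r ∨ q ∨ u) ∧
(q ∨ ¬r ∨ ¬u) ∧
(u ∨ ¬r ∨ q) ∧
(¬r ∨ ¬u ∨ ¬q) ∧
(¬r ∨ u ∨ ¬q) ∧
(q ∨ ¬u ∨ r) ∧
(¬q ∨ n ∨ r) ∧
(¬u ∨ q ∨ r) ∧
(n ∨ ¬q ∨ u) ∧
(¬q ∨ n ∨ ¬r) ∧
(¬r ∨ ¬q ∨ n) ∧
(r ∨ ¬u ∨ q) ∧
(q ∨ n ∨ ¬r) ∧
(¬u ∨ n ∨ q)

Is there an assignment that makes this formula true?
Yes

Yes, the formula is satisfiable.

One satisfying assignment is: r=False, n=True, u=True, q=True

Verification: With this assignment, all 14 clauses evaluate to true.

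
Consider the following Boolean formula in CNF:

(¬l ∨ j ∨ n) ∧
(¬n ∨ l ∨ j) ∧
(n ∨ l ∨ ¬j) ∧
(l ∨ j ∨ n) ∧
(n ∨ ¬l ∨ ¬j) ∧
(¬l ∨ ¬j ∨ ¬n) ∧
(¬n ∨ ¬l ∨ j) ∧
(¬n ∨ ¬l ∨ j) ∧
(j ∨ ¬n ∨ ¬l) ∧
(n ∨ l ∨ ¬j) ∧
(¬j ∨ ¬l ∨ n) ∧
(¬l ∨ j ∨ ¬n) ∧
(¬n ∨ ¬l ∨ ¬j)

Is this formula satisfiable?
Yes

Yes, the formula is satisfiable.

One satisfying assignment is: l=False, n=True, j=True

Verification: With this assignment, all 13 clauses evaluate to true.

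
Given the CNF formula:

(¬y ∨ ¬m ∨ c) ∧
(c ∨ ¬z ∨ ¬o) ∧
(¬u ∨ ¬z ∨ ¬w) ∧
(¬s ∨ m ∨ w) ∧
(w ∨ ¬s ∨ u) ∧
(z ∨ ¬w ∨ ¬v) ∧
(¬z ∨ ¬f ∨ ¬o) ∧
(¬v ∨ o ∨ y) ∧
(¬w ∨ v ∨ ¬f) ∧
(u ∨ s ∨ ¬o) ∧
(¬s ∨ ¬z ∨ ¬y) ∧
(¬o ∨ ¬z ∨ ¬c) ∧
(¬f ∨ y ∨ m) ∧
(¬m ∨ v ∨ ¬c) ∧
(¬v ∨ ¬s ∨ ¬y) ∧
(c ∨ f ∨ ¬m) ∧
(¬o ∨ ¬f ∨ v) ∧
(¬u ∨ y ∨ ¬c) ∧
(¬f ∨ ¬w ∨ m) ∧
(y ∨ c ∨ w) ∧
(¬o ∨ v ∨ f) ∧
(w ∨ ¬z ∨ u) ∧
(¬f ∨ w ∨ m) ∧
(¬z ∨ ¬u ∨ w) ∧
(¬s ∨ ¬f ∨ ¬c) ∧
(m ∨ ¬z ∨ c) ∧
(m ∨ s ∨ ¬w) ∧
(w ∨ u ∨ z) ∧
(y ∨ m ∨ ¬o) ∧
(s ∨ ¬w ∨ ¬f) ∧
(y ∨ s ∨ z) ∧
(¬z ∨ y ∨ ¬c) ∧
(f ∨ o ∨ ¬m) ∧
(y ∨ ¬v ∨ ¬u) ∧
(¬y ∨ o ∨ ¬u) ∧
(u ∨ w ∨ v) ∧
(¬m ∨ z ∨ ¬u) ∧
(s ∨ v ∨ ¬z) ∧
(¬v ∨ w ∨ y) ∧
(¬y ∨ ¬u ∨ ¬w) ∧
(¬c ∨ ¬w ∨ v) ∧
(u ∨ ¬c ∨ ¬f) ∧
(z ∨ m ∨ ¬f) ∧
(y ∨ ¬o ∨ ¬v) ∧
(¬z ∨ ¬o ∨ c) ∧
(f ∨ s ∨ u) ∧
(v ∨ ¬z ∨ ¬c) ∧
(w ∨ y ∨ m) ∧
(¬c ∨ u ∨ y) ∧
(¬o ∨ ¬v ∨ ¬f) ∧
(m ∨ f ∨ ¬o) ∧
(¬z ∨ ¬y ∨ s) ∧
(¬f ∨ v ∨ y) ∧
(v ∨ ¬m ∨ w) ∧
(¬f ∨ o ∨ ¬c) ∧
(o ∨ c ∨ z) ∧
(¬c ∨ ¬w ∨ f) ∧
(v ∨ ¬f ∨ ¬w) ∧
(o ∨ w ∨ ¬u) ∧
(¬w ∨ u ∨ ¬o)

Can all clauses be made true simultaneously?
No

No, the formula is not satisfiable.

No assignment of truth values to the variables can make all 60 clauses true simultaneously.

The formula is UNSAT (unsatisfiable).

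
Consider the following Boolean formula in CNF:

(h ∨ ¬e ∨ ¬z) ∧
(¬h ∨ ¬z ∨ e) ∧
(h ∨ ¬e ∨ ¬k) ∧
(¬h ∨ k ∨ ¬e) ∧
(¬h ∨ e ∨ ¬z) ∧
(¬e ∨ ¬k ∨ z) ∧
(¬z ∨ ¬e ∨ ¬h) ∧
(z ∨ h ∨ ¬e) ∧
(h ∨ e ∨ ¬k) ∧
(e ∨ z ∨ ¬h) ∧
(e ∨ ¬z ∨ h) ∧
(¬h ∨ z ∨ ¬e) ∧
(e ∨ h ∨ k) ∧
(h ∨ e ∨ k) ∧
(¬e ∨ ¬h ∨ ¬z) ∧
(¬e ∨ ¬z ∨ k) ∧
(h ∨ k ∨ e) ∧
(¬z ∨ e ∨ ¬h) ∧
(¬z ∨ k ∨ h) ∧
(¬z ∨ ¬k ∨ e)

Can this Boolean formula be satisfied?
No

No, the formula is not satisfiable.

No assignment of truth values to the variables can make all 20 clauses true simultaneously.

The formula is UNSAT (unsatisfiable).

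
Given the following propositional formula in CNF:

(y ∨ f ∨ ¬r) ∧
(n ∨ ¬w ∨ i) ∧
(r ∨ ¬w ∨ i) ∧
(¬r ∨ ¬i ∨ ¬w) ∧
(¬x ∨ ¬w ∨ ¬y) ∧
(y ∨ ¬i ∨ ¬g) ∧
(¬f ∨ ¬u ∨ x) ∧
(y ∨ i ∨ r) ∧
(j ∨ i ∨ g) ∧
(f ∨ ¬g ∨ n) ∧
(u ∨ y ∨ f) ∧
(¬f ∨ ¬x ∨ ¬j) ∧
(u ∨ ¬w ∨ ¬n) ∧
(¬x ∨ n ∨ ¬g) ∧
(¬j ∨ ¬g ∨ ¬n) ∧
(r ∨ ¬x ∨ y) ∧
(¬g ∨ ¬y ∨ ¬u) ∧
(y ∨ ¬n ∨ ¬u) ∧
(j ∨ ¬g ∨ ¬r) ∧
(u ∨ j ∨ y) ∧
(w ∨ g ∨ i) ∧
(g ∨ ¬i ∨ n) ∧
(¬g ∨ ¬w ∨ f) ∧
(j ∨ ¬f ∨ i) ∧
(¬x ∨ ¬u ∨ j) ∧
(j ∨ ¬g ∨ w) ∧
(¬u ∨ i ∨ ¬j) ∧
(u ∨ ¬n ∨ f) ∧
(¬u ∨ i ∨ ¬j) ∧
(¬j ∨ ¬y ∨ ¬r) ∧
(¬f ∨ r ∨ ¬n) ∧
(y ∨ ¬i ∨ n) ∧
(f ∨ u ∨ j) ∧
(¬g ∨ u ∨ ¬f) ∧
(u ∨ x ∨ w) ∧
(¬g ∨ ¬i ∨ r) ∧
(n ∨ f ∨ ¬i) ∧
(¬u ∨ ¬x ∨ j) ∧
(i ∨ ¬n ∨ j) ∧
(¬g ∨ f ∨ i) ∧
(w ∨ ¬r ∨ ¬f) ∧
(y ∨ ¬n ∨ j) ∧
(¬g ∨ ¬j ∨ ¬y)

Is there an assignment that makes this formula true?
Yes

Yes, the formula is satisfiable.

One satisfying assignment is: i=True, w=False, g=False, r=True, f=False, n=True, j=False, y=True, u=True, x=False

Verification: With this assignment, all 43 clauses evaluate to true.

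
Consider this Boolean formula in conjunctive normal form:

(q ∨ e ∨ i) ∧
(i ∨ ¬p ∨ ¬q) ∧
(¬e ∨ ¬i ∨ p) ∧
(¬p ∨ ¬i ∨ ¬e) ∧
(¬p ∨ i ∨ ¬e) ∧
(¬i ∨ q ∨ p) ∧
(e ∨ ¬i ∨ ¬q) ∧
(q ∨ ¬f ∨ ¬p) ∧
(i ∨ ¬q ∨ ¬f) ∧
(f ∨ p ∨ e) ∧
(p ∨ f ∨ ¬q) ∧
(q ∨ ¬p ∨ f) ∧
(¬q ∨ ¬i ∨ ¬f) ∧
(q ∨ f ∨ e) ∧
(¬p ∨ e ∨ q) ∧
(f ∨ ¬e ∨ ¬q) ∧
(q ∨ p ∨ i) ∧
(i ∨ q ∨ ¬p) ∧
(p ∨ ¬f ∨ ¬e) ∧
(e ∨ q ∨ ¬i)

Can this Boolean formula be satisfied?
No

No, the formula is not satisfiable.

No assignment of truth values to the variables can make all 20 clauses true simultaneously.

The formula is UNSAT (unsatisfiable).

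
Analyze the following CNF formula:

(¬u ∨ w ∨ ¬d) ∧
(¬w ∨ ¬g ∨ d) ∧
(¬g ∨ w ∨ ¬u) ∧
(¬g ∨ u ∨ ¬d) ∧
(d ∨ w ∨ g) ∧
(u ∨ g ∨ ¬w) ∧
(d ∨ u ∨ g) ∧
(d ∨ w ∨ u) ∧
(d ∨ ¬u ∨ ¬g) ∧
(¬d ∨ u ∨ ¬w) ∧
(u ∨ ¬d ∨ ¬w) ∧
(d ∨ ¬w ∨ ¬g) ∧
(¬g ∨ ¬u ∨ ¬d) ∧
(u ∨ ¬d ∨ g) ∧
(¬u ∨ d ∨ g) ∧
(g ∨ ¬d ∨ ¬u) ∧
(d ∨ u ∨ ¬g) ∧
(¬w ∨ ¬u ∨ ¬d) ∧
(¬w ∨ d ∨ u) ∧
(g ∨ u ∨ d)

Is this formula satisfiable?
No

No, the formula is not satisfiable.

No assignment of truth values to the variables can make all 20 clauses true simultaneously.

The formula is UNSAT (unsatisfiable).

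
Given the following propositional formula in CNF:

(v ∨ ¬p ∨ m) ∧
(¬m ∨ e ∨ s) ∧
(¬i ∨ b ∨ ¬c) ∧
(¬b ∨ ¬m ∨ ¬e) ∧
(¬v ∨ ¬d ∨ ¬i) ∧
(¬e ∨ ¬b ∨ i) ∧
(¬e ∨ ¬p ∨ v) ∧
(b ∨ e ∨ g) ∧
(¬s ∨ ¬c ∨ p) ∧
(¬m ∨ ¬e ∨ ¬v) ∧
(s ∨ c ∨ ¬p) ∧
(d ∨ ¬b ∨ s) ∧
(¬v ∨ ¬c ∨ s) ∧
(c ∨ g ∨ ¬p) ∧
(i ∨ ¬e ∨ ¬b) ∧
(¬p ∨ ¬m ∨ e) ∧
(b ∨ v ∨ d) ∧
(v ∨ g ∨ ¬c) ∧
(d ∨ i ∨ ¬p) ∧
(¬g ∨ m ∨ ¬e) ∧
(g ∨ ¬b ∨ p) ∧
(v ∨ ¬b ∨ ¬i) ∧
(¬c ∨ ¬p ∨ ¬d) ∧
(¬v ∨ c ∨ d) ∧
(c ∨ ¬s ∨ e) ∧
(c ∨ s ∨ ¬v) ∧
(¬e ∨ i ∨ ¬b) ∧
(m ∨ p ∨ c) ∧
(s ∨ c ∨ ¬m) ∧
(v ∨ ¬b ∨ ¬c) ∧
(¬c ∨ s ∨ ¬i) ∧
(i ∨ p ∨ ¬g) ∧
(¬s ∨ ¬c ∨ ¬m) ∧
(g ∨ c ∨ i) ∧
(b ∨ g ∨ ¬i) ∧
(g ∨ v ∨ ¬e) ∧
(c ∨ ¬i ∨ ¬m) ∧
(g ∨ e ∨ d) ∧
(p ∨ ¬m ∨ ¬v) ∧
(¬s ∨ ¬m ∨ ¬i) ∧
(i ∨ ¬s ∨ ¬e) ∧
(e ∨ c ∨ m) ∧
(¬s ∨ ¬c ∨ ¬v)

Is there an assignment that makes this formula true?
No

No, the formula is not satisfiable.

No assignment of truth values to the variables can make all 43 clauses true simultaneously.

The formula is UNSAT (unsatisfiable).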